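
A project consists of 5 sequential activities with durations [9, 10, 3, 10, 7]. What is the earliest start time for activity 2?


Activity 2 starts after activities 1 through 1 complete.
Predecessor durations: [9]
ES = 9 = 9

9


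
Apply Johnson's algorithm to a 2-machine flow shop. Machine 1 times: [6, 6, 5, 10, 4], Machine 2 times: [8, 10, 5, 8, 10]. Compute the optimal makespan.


Apply Johnson's rule:
  Group 1 (a <= b): [(5, 4, 10), (3, 5, 5), (1, 6, 8), (2, 6, 10)]
  Group 2 (a > b): [(4, 10, 8)]
Optimal job order: [5, 3, 1, 2, 4]
Schedule:
  Job 5: M1 done at 4, M2 done at 14
  Job 3: M1 done at 9, M2 done at 19
  Job 1: M1 done at 15, M2 done at 27
  Job 2: M1 done at 21, M2 done at 37
  Job 4: M1 done at 31, M2 done at 45
Makespan = 45

45


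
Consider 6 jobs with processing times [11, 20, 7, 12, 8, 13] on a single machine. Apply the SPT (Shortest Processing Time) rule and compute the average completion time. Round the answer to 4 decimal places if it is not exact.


Sort jobs by processing time (SPT order): [7, 8, 11, 12, 13, 20]
Compute completion times sequentially:
  Job 1: processing = 7, completes at 7
  Job 2: processing = 8, completes at 15
  Job 3: processing = 11, completes at 26
  Job 4: processing = 12, completes at 38
  Job 5: processing = 13, completes at 51
  Job 6: processing = 20, completes at 71
Sum of completion times = 208
Average completion time = 208/6 = 34.6667

34.6667


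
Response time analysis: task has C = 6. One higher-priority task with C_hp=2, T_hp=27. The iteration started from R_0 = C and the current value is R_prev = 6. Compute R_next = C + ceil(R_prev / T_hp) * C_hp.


R_next = C + ceil(R_prev / T_hp) * C_hp
ceil(6 / 27) = ceil(0.2222) = 1
Interference = 1 * 2 = 2
R_next = 6 + 2 = 8

8


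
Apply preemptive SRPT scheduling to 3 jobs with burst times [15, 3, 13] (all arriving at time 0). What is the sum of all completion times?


Since all jobs arrive at t=0, SRPT equals SPT ordering.
SPT order: [3, 13, 15]
Completion times:
  Job 1: p=3, C=3
  Job 2: p=13, C=16
  Job 3: p=15, C=31
Total completion time = 3 + 16 + 31 = 50

50


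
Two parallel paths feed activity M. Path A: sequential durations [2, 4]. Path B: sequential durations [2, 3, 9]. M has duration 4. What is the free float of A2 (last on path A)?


ES(A2) = sum of predecessors on chain A = 2
EF(A2) = ES + duration = 2 + 4 = 6
Successor of A2 is M. ES(M) = max(sum(A), sum(B)) = max(6, 14) = 14
Free float = ES(successor) - EF(current) = 14 - 6 = 8

8


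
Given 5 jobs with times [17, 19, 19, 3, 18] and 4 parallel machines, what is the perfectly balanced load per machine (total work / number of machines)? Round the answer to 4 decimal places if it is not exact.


Total processing time = 17 + 19 + 19 + 3 + 18 = 76
Number of machines = 4
Ideal balanced load = 76 / 4 = 19.0

19.0


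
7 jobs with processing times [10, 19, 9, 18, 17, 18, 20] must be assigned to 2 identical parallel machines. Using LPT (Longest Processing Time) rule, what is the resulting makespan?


Sort jobs in decreasing order (LPT): [20, 19, 18, 18, 17, 10, 9]
Assign each job to the least loaded machine:
  Machine 1: jobs [20, 18, 10, 9], load = 57
  Machine 2: jobs [19, 18, 17], load = 54
Makespan = max load = 57

57


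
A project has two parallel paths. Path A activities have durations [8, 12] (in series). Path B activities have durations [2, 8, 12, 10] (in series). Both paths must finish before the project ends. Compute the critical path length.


Path A total = 8 + 12 = 20
Path B total = 2 + 8 + 12 + 10 = 32
Critical path = longest path = max(20, 32) = 32

32


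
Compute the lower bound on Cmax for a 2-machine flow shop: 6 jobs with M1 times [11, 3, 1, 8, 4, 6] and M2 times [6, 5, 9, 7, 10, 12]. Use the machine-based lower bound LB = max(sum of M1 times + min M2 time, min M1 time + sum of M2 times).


LB1 = sum(M1 times) + min(M2 times) = 33 + 5 = 38
LB2 = min(M1 times) + sum(M2 times) = 1 + 49 = 50
Lower bound = max(LB1, LB2) = max(38, 50) = 50

50


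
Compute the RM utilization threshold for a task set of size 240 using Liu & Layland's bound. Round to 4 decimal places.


Compute 2^(1/240) = 1.0028922879
Subtract 1: 1.0028922879 - 1 = 0.0028922879
Multiply by n: 240 * 0.0028922879 = 0.6941490960
Round to 4 dp: 0.6941

0.6941


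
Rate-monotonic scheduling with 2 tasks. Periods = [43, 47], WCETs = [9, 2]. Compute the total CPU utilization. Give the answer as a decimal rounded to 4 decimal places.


Compute individual utilizations (exact fractions):
  Task 1: C/T = 9/43 (approx. 0.2093)
  Task 2: C/T = 2/47 (approx. 0.0426)
Total utilization U = 9/43 + 2/47 = 509/2021
Rounded to 4 decimal places: U = 0.2519
RM (Liu & Layland) bound for 2 tasks = 0.828427; compare with U = 509/2021 (approx. 0.251856)
U <= bound, so schedulable by RM sufficient condition.

0.2519


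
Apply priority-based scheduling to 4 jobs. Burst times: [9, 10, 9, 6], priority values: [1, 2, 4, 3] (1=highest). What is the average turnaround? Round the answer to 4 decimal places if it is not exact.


Sort by priority (ascending = highest first):
Order: [(1, 9), (2, 10), (3, 6), (4, 9)]
Completion times:
  Priority 1, burst=9, C=9
  Priority 2, burst=10, C=19
  Priority 3, burst=6, C=25
  Priority 4, burst=9, C=34
Average turnaround = 87/4 = 21.75

21.75


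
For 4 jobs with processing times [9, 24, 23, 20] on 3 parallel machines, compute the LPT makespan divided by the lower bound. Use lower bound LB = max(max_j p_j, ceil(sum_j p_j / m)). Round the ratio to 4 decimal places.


LPT order: [24, 23, 20, 9]
Machine loads after assignment: [24, 23, 29]
LPT makespan = 29
Lower bound = max(max_job, ceil(total/3)) = max(24, 26) = 26
Ratio = 29 / 26 = 1.1154

1.1154


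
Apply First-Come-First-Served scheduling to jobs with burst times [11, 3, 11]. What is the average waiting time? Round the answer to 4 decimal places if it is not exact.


FCFS order (as given): [11, 3, 11]
Waiting times:
  Job 1: wait = 0
  Job 2: wait = 11
  Job 3: wait = 14
Sum of waiting times = 25
Average waiting time = 25/3 = 8.3333

8.3333


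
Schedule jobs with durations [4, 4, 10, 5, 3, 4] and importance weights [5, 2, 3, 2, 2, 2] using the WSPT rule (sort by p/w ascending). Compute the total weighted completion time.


Compute p/w ratios and sort ascending (WSPT): [(4, 5), (3, 2), (4, 2), (4, 2), (5, 2), (10, 3)]
Compute weighted completion times:
  Job (p=4,w=5): C=4, w*C=5*4=20
  Job (p=3,w=2): C=7, w*C=2*7=14
  Job (p=4,w=2): C=11, w*C=2*11=22
  Job (p=4,w=2): C=15, w*C=2*15=30
  Job (p=5,w=2): C=20, w*C=2*20=40
  Job (p=10,w=3): C=30, w*C=3*30=90
Total weighted completion time = 216

216


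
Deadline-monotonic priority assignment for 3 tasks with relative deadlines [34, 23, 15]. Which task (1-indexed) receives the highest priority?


Sort tasks by relative deadline (ascending):
  Task 3: deadline = 15
  Task 2: deadline = 23
  Task 1: deadline = 34
Priority order (highest first): [3, 2, 1]
Highest priority task = 3

3


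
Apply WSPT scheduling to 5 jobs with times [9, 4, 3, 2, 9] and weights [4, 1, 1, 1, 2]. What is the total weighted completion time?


Compute p/w ratios and sort ascending (WSPT): [(2, 1), (9, 4), (3, 1), (4, 1), (9, 2)]
Compute weighted completion times:
  Job (p=2,w=1): C=2, w*C=1*2=2
  Job (p=9,w=4): C=11, w*C=4*11=44
  Job (p=3,w=1): C=14, w*C=1*14=14
  Job (p=4,w=1): C=18, w*C=1*18=18
  Job (p=9,w=2): C=27, w*C=2*27=54
Total weighted completion time = 132

132


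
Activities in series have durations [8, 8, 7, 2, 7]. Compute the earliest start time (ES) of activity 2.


Activity 2 starts after activities 1 through 1 complete.
Predecessor durations: [8]
ES = 8 = 8

8


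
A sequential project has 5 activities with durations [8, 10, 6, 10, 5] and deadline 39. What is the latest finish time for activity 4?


LF(activity 4) = deadline - sum of successor durations
Successors: activities 5 through 5 with durations [5]
Sum of successor durations = 5
LF = 39 - 5 = 34

34


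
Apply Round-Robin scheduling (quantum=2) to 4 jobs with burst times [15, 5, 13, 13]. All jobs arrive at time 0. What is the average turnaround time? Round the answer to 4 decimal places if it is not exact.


Time quantum = 2
Execution trace:
  J1 runs 2 units, time = 2
  J2 runs 2 units, time = 4
  J3 runs 2 units, time = 6
  J4 runs 2 units, time = 8
  J1 runs 2 units, time = 10
  J2 runs 2 units, time = 12
  J3 runs 2 units, time = 14
  J4 runs 2 units, time = 16
  J1 runs 2 units, time = 18
  J2 runs 1 units, time = 19
  J3 runs 2 units, time = 21
  J4 runs 2 units, time = 23
  J1 runs 2 units, time = 25
  J3 runs 2 units, time = 27
  J4 runs 2 units, time = 29
  J1 runs 2 units, time = 31
  J3 runs 2 units, time = 33
  J4 runs 2 units, time = 35
  J1 runs 2 units, time = 37
  J3 runs 2 units, time = 39
  J4 runs 2 units, time = 41
  J1 runs 2 units, time = 43
  J3 runs 1 units, time = 44
  J4 runs 1 units, time = 45
  J1 runs 1 units, time = 46
Finish times: [46, 19, 44, 45]
Average turnaround = 154/4 = 38.5

38.5


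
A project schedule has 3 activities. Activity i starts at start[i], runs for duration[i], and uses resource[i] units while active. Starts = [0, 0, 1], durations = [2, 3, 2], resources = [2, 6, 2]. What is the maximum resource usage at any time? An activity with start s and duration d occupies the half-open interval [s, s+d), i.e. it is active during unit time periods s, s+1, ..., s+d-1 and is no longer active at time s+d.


Each activity i is active on [start_i, start_i + duration_i).
Compute total resource usage per time slot:
  t=0: active resources = [2, 6], total = 8
  t=1: active resources = [2, 6, 2], total = 10
  t=2: active resources = [6, 2], total = 8
Peak resource demand = 10

10


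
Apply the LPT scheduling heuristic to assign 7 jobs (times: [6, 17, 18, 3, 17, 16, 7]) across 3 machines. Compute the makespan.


Sort jobs in decreasing order (LPT): [18, 17, 17, 16, 7, 6, 3]
Assign each job to the least loaded machine:
  Machine 1: jobs [18, 6, 3], load = 27
  Machine 2: jobs [17, 16], load = 33
  Machine 3: jobs [17, 7], load = 24
Makespan = max load = 33

33


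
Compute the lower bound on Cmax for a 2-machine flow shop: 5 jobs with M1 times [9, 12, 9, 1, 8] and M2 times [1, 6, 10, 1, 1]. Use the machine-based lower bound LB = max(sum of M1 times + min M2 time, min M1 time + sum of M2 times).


LB1 = sum(M1 times) + min(M2 times) = 39 + 1 = 40
LB2 = min(M1 times) + sum(M2 times) = 1 + 19 = 20
Lower bound = max(LB1, LB2) = max(40, 20) = 40

40


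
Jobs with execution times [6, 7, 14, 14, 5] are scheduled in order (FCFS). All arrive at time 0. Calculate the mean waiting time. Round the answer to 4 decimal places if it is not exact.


FCFS order (as given): [6, 7, 14, 14, 5]
Waiting times:
  Job 1: wait = 0
  Job 2: wait = 6
  Job 3: wait = 13
  Job 4: wait = 27
  Job 5: wait = 41
Sum of waiting times = 87
Average waiting time = 87/5 = 17.4

17.4


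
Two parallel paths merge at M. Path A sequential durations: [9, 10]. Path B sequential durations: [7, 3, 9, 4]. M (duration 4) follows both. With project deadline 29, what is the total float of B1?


Forward pass: ES(B1) = sum of predecessors on chain B = 0
EF = ES + duration = 0 + 7 = 7
Backward pass: LF(M) = deadline = 29; LS(M) = 29 - 4 = 25
LF(B1) = LS(M) - sum(successors on chain B) = 25 - 16 = 9
LS = LF - duration = 9 - 7 = 2
Total float = LS - ES = 2 - 0 = 2

2


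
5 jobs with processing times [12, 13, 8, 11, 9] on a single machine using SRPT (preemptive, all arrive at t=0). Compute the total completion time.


Since all jobs arrive at t=0, SRPT equals SPT ordering.
SPT order: [8, 9, 11, 12, 13]
Completion times:
  Job 1: p=8, C=8
  Job 2: p=9, C=17
  Job 3: p=11, C=28
  Job 4: p=12, C=40
  Job 5: p=13, C=53
Total completion time = 8 + 17 + 28 + 40 + 53 = 146

146


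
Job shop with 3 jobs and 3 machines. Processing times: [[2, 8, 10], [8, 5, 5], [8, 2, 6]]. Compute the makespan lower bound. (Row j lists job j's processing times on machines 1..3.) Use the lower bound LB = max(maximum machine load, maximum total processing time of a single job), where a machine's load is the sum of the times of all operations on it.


Machine loads:
  Machine 1: 2 + 8 + 8 = 18
  Machine 2: 8 + 5 + 2 = 15
  Machine 3: 10 + 5 + 6 = 21
Max machine load = 21
Job totals:
  Job 1: 20
  Job 2: 18
  Job 3: 16
Max job total = 20
Lower bound = max(21, 20) = 21

21


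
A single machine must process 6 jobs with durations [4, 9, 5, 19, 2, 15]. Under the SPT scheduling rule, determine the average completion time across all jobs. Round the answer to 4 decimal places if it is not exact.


Sort jobs by processing time (SPT order): [2, 4, 5, 9, 15, 19]
Compute completion times sequentially:
  Job 1: processing = 2, completes at 2
  Job 2: processing = 4, completes at 6
  Job 3: processing = 5, completes at 11
  Job 4: processing = 9, completes at 20
  Job 5: processing = 15, completes at 35
  Job 6: processing = 19, completes at 54
Sum of completion times = 128
Average completion time = 128/6 = 21.3333

21.3333


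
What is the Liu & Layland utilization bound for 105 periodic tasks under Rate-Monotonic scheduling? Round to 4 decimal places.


Compute 2^(1/105) = 1.0066232390
Subtract 1: 1.0066232390 - 1 = 0.0066232390
Multiply by n: 105 * 0.0066232390 = 0.6954400950
Round to 4 dp: 0.6954

0.6954


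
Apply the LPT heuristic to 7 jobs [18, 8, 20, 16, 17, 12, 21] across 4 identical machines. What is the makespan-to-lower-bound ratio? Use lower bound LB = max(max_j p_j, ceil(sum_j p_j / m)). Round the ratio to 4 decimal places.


LPT order: [21, 20, 18, 17, 16, 12, 8]
Machine loads after assignment: [21, 28, 30, 33]
LPT makespan = 33
Lower bound = max(max_job, ceil(total/4)) = max(21, 28) = 28
Ratio = 33 / 28 = 1.1786

1.1786


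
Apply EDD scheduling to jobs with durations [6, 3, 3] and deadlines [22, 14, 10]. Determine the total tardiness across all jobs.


Sort by due date (EDD order): [(3, 10), (3, 14), (6, 22)]
Compute completion times and tardiness:
  Job 1: p=3, d=10, C=3, tardiness=max(0,3-10)=0
  Job 2: p=3, d=14, C=6, tardiness=max(0,6-14)=0
  Job 3: p=6, d=22, C=12, tardiness=max(0,12-22)=0
Total tardiness = 0

0


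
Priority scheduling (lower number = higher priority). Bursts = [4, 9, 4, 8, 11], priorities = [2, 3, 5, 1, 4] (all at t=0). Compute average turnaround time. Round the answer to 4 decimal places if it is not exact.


Sort by priority (ascending = highest first):
Order: [(1, 8), (2, 4), (3, 9), (4, 11), (5, 4)]
Completion times:
  Priority 1, burst=8, C=8
  Priority 2, burst=4, C=12
  Priority 3, burst=9, C=21
  Priority 4, burst=11, C=32
  Priority 5, burst=4, C=36
Average turnaround = 109/5 = 21.8

21.8


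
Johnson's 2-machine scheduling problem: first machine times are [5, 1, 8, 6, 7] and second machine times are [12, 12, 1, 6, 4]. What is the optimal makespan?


Apply Johnson's rule:
  Group 1 (a <= b): [(2, 1, 12), (1, 5, 12), (4, 6, 6)]
  Group 2 (a > b): [(5, 7, 4), (3, 8, 1)]
Optimal job order: [2, 1, 4, 5, 3]
Schedule:
  Job 2: M1 done at 1, M2 done at 13
  Job 1: M1 done at 6, M2 done at 25
  Job 4: M1 done at 12, M2 done at 31
  Job 5: M1 done at 19, M2 done at 35
  Job 3: M1 done at 27, M2 done at 36
Makespan = 36

36


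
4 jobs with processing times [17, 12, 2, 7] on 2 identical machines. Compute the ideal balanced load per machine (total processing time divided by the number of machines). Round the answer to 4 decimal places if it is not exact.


Total processing time = 17 + 12 + 2 + 7 = 38
Number of machines = 2
Ideal balanced load = 38 / 2 = 19.0

19.0


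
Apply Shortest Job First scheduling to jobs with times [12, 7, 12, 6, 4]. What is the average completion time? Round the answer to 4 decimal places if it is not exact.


SJF order (ascending): [4, 6, 7, 12, 12]
Completion times:
  Job 1: burst=4, C=4
  Job 2: burst=6, C=10
  Job 3: burst=7, C=17
  Job 4: burst=12, C=29
  Job 5: burst=12, C=41
Average completion = 101/5 = 20.2

20.2


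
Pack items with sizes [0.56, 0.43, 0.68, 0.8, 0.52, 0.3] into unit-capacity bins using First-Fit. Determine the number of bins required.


Place items sequentially using First-Fit:
  Item 0.56 -> new Bin 1
  Item 0.43 -> Bin 1 (now 0.99)
  Item 0.68 -> new Bin 2
  Item 0.8 -> new Bin 3
  Item 0.52 -> new Bin 4
  Item 0.3 -> Bin 2 (now 0.98)
Total bins used = 4

4


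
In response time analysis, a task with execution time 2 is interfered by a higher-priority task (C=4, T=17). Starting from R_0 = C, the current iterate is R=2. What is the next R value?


R_next = C + ceil(R_prev / T_hp) * C_hp
ceil(2 / 17) = ceil(0.1176) = 1
Interference = 1 * 4 = 4
R_next = 2 + 4 = 6

6


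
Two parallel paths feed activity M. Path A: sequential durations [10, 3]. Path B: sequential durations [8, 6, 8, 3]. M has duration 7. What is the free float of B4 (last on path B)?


ES(B4) = sum of predecessors on chain B = 22
EF(B4) = ES + duration = 22 + 3 = 25
Successor of B4 is M. ES(M) = max(sum(A), sum(B)) = max(13, 25) = 25
Free float = ES(successor) - EF(current) = 25 - 25 = 0

0


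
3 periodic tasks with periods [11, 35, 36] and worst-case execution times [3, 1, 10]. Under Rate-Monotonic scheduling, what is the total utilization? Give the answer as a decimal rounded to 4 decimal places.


Compute individual utilizations (exact fractions):
  Task 1: C/T = 3/11 (approx. 0.2727)
  Task 2: C/T = 1/35 (approx. 0.0286)
  Task 3: C/T = 10/36 = 5/18 (approx. 0.2778)
Total utilization U = 3/11 + 1/35 + 5/18 = 4013/6930
Rounded to 4 decimal places: U = 0.5791
RM (Liu & Layland) bound for 3 tasks = 0.779763; compare with U = 4013/6930 (approx. 0.579076)
U <= bound, so schedulable by RM sufficient condition.

0.5791


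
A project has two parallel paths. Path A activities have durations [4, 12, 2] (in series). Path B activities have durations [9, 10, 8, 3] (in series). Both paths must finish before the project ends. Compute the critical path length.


Path A total = 4 + 12 + 2 = 18
Path B total = 9 + 10 + 8 + 3 = 30
Critical path = longest path = max(18, 30) = 30

30


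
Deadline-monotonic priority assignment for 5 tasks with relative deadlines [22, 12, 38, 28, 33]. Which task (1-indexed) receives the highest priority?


Sort tasks by relative deadline (ascending):
  Task 2: deadline = 12
  Task 1: deadline = 22
  Task 4: deadline = 28
  Task 5: deadline = 33
  Task 3: deadline = 38
Priority order (highest first): [2, 1, 4, 5, 3]
Highest priority task = 2

2


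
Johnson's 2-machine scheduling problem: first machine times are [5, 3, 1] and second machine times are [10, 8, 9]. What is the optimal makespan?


Apply Johnson's rule:
  Group 1 (a <= b): [(3, 1, 9), (2, 3, 8), (1, 5, 10)]
  Group 2 (a > b): []
Optimal job order: [3, 2, 1]
Schedule:
  Job 3: M1 done at 1, M2 done at 10
  Job 2: M1 done at 4, M2 done at 18
  Job 1: M1 done at 9, M2 done at 28
Makespan = 28

28


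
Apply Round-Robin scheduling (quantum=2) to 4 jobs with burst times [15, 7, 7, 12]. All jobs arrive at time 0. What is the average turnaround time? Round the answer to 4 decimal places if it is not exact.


Time quantum = 2
Execution trace:
  J1 runs 2 units, time = 2
  J2 runs 2 units, time = 4
  J3 runs 2 units, time = 6
  J4 runs 2 units, time = 8
  J1 runs 2 units, time = 10
  J2 runs 2 units, time = 12
  J3 runs 2 units, time = 14
  J4 runs 2 units, time = 16
  J1 runs 2 units, time = 18
  J2 runs 2 units, time = 20
  J3 runs 2 units, time = 22
  J4 runs 2 units, time = 24
  J1 runs 2 units, time = 26
  J2 runs 1 units, time = 27
  J3 runs 1 units, time = 28
  J4 runs 2 units, time = 30
  J1 runs 2 units, time = 32
  J4 runs 2 units, time = 34
  J1 runs 2 units, time = 36
  J4 runs 2 units, time = 38
  J1 runs 2 units, time = 40
  J1 runs 1 units, time = 41
Finish times: [41, 27, 28, 38]
Average turnaround = 134/4 = 33.5

33.5


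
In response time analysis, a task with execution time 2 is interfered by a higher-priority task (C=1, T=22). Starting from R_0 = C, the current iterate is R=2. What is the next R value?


R_next = C + ceil(R_prev / T_hp) * C_hp
ceil(2 / 22) = ceil(0.0909) = 1
Interference = 1 * 1 = 1
R_next = 2 + 1 = 3

3


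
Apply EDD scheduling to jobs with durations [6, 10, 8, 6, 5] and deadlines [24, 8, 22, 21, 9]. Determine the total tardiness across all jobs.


Sort by due date (EDD order): [(10, 8), (5, 9), (6, 21), (8, 22), (6, 24)]
Compute completion times and tardiness:
  Job 1: p=10, d=8, C=10, tardiness=max(0,10-8)=2
  Job 2: p=5, d=9, C=15, tardiness=max(0,15-9)=6
  Job 3: p=6, d=21, C=21, tardiness=max(0,21-21)=0
  Job 4: p=8, d=22, C=29, tardiness=max(0,29-22)=7
  Job 5: p=6, d=24, C=35, tardiness=max(0,35-24)=11
Total tardiness = 26

26


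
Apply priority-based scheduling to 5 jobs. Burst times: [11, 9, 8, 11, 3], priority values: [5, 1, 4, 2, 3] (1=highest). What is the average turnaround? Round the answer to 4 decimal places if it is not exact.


Sort by priority (ascending = highest first):
Order: [(1, 9), (2, 11), (3, 3), (4, 8), (5, 11)]
Completion times:
  Priority 1, burst=9, C=9
  Priority 2, burst=11, C=20
  Priority 3, burst=3, C=23
  Priority 4, burst=8, C=31
  Priority 5, burst=11, C=42
Average turnaround = 125/5 = 25.0

25.0


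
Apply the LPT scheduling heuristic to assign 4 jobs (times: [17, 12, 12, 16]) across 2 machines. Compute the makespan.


Sort jobs in decreasing order (LPT): [17, 16, 12, 12]
Assign each job to the least loaded machine:
  Machine 1: jobs [17, 12], load = 29
  Machine 2: jobs [16, 12], load = 28
Makespan = max load = 29

29


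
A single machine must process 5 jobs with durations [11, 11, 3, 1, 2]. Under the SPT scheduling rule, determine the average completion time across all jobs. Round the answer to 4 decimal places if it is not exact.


Sort jobs by processing time (SPT order): [1, 2, 3, 11, 11]
Compute completion times sequentially:
  Job 1: processing = 1, completes at 1
  Job 2: processing = 2, completes at 3
  Job 3: processing = 3, completes at 6
  Job 4: processing = 11, completes at 17
  Job 5: processing = 11, completes at 28
Sum of completion times = 55
Average completion time = 55/5 = 11.0

11.0


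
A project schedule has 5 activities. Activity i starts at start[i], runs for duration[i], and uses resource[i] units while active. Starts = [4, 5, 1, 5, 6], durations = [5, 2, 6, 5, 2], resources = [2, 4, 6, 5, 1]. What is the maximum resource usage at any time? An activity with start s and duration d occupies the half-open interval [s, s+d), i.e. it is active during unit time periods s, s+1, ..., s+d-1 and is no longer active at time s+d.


Each activity i is active on [start_i, start_i + duration_i).
Compute total resource usage per time slot:
  t=0: active resources = [], total = 0
  t=1: active resources = [6], total = 6
  t=2: active resources = [6], total = 6
  t=3: active resources = [6], total = 6
  t=4: active resources = [2, 6], total = 8
  t=5: active resources = [2, 4, 6, 5], total = 17
  t=6: active resources = [2, 4, 6, 5, 1], total = 18
  t=7: active resources = [2, 5, 1], total = 8
  t=8: active resources = [2, 5], total = 7
  t=9: active resources = [5], total = 5
Peak resource demand = 18

18


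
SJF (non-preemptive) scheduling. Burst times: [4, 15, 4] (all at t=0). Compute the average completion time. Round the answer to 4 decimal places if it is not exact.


SJF order (ascending): [4, 4, 15]
Completion times:
  Job 1: burst=4, C=4
  Job 2: burst=4, C=8
  Job 3: burst=15, C=23
Average completion = 35/3 = 11.6667

11.6667


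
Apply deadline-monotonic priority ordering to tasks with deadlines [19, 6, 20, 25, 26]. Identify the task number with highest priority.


Sort tasks by relative deadline (ascending):
  Task 2: deadline = 6
  Task 1: deadline = 19
  Task 3: deadline = 20
  Task 4: deadline = 25
  Task 5: deadline = 26
Priority order (highest first): [2, 1, 3, 4, 5]
Highest priority task = 2

2


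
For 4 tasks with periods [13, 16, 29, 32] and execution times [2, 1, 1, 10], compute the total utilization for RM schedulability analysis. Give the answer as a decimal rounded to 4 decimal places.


Compute individual utilizations (exact fractions):
  Task 1: C/T = 2/13 (approx. 0.1538)
  Task 2: C/T = 1/16 (approx. 0.0625)
  Task 3: C/T = 1/29 (approx. 0.0345)
  Task 4: C/T = 10/32 = 5/16 (approx. 0.3125)
Total utilization U = 2/13 + 1/16 + 1/29 + 5/16 = 1699/3016
Rounded to 4 decimal places: U = 0.5633
RM (Liu & Layland) bound for 4 tasks = 0.756828; compare with U = 1699/3016 (approx. 0.563329)
U <= bound, so schedulable by RM sufficient condition.

0.5633


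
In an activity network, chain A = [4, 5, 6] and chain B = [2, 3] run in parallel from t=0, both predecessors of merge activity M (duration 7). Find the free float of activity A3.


ES(A3) = sum of predecessors on chain A = 9
EF(A3) = ES + duration = 9 + 6 = 15
Successor of A3 is M. ES(M) = max(sum(A), sum(B)) = max(15, 5) = 15
Free float = ES(successor) - EF(current) = 15 - 15 = 0

0


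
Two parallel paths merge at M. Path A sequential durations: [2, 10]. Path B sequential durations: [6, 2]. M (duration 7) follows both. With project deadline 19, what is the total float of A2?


Forward pass: ES(A2) = sum of predecessors on chain A = 2
EF = ES + duration = 2 + 10 = 12
Backward pass: LF(M) = deadline = 19; LS(M) = 19 - 7 = 12
LF(A2) = LS(M) - sum(successors on chain A) = 12 - 0 = 12
LS = LF - duration = 12 - 10 = 2
Total float = LS - ES = 2 - 2 = 0

0


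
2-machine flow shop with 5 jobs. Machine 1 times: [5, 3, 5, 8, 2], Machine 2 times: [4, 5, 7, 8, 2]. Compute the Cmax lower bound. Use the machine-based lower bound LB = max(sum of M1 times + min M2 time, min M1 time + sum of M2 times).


LB1 = sum(M1 times) + min(M2 times) = 23 + 2 = 25
LB2 = min(M1 times) + sum(M2 times) = 2 + 26 = 28
Lower bound = max(LB1, LB2) = max(25, 28) = 28

28


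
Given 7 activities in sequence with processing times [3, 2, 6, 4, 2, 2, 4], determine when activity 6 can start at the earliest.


Activity 6 starts after activities 1 through 5 complete.
Predecessor durations: [3, 2, 6, 4, 2]
ES = 3 + 2 + 6 + 4 + 2 = 17

17


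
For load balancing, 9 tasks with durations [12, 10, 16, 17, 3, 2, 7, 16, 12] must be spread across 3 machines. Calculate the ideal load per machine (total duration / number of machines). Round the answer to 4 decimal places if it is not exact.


Total processing time = 12 + 10 + 16 + 17 + 3 + 2 + 7 + 16 + 12 = 95
Number of machines = 3
Ideal balanced load = 95 / 3 = 31.6667

31.6667


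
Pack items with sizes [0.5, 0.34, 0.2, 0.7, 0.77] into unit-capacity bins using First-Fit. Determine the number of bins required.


Place items sequentially using First-Fit:
  Item 0.5 -> new Bin 1
  Item 0.34 -> Bin 1 (now 0.84)
  Item 0.2 -> new Bin 2
  Item 0.7 -> Bin 2 (now 0.9)
  Item 0.77 -> new Bin 3
Total bins used = 3

3


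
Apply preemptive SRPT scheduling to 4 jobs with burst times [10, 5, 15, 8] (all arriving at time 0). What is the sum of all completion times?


Since all jobs arrive at t=0, SRPT equals SPT ordering.
SPT order: [5, 8, 10, 15]
Completion times:
  Job 1: p=5, C=5
  Job 2: p=8, C=13
  Job 3: p=10, C=23
  Job 4: p=15, C=38
Total completion time = 5 + 13 + 23 + 38 = 79

79


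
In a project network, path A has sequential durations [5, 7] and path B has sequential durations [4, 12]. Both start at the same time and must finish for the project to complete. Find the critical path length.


Path A total = 5 + 7 = 12
Path B total = 4 + 12 = 16
Critical path = longest path = max(12, 16) = 16

16


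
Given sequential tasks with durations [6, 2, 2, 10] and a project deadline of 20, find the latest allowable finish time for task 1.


LF(activity 1) = deadline - sum of successor durations
Successors: activities 2 through 4 with durations [2, 2, 10]
Sum of successor durations = 14
LF = 20 - 14 = 6

6


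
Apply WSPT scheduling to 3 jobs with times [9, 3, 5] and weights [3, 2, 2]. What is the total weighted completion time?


Compute p/w ratios and sort ascending (WSPT): [(3, 2), (5, 2), (9, 3)]
Compute weighted completion times:
  Job (p=3,w=2): C=3, w*C=2*3=6
  Job (p=5,w=2): C=8, w*C=2*8=16
  Job (p=9,w=3): C=17, w*C=3*17=51
Total weighted completion time = 73

73


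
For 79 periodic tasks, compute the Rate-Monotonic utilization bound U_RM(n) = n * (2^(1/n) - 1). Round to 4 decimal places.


Compute 2^(1/79) = 1.0088126194
Subtract 1: 1.0088126194 - 1 = 0.0088126194
Multiply by n: 79 * 0.0088126194 = 0.6961969326
Round to 4 dp: 0.6962

0.6962


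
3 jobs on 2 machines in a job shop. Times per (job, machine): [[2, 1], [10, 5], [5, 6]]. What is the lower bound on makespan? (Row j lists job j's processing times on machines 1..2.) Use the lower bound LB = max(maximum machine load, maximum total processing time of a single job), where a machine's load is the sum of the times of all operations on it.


Machine loads:
  Machine 1: 2 + 10 + 5 = 17
  Machine 2: 1 + 5 + 6 = 12
Max machine load = 17
Job totals:
  Job 1: 3
  Job 2: 15
  Job 3: 11
Max job total = 15
Lower bound = max(17, 15) = 17

17


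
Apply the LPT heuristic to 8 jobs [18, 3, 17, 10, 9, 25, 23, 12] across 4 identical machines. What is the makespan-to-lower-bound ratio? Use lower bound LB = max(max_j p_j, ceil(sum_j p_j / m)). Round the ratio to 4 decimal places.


LPT order: [25, 23, 18, 17, 12, 10, 9, 3]
Machine loads after assignment: [28, 32, 28, 29]
LPT makespan = 32
Lower bound = max(max_job, ceil(total/4)) = max(25, 30) = 30
Ratio = 32 / 30 = 1.0667

1.0667


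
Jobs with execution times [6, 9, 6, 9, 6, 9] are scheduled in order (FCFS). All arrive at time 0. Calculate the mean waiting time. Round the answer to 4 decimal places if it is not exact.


FCFS order (as given): [6, 9, 6, 9, 6, 9]
Waiting times:
  Job 1: wait = 0
  Job 2: wait = 6
  Job 3: wait = 15
  Job 4: wait = 21
  Job 5: wait = 30
  Job 6: wait = 36
Sum of waiting times = 108
Average waiting time = 108/6 = 18.0

18.0


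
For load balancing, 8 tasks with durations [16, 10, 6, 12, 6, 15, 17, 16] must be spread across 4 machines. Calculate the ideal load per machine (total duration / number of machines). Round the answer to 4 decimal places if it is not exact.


Total processing time = 16 + 10 + 6 + 12 + 6 + 15 + 17 + 16 = 98
Number of machines = 4
Ideal balanced load = 98 / 4 = 24.5

24.5


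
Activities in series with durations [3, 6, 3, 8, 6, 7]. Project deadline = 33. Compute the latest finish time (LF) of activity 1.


LF(activity 1) = deadline - sum of successor durations
Successors: activities 2 through 6 with durations [6, 3, 8, 6, 7]
Sum of successor durations = 30
LF = 33 - 30 = 3

3


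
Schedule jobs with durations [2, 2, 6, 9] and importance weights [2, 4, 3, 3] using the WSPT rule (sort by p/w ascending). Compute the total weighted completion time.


Compute p/w ratios and sort ascending (WSPT): [(2, 4), (2, 2), (6, 3), (9, 3)]
Compute weighted completion times:
  Job (p=2,w=4): C=2, w*C=4*2=8
  Job (p=2,w=2): C=4, w*C=2*4=8
  Job (p=6,w=3): C=10, w*C=3*10=30
  Job (p=9,w=3): C=19, w*C=3*19=57
Total weighted completion time = 103

103


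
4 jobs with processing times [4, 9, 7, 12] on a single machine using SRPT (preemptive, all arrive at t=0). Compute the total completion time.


Since all jobs arrive at t=0, SRPT equals SPT ordering.
SPT order: [4, 7, 9, 12]
Completion times:
  Job 1: p=4, C=4
  Job 2: p=7, C=11
  Job 3: p=9, C=20
  Job 4: p=12, C=32
Total completion time = 4 + 11 + 20 + 32 = 67

67


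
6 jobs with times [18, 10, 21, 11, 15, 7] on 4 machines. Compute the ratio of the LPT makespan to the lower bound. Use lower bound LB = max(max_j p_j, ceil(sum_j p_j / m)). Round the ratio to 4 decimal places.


LPT order: [21, 18, 15, 11, 10, 7]
Machine loads after assignment: [21, 18, 22, 21]
LPT makespan = 22
Lower bound = max(max_job, ceil(total/4)) = max(21, 21) = 21
Ratio = 22 / 21 = 1.0476

1.0476


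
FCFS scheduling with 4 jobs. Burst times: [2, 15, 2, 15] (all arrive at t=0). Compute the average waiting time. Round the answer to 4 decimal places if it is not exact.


FCFS order (as given): [2, 15, 2, 15]
Waiting times:
  Job 1: wait = 0
  Job 2: wait = 2
  Job 3: wait = 17
  Job 4: wait = 19
Sum of waiting times = 38
Average waiting time = 38/4 = 9.5

9.5


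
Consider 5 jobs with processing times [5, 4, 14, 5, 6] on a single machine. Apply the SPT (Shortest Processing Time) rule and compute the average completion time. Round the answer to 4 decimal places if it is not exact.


Sort jobs by processing time (SPT order): [4, 5, 5, 6, 14]
Compute completion times sequentially:
  Job 1: processing = 4, completes at 4
  Job 2: processing = 5, completes at 9
  Job 3: processing = 5, completes at 14
  Job 4: processing = 6, completes at 20
  Job 5: processing = 14, completes at 34
Sum of completion times = 81
Average completion time = 81/5 = 16.2

16.2


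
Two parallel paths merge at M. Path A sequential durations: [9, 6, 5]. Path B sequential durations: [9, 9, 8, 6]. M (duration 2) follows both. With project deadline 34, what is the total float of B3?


Forward pass: ES(B3) = sum of predecessors on chain B = 18
EF = ES + duration = 18 + 8 = 26
Backward pass: LF(M) = deadline = 34; LS(M) = 34 - 2 = 32
LF(B3) = LS(M) - sum(successors on chain B) = 32 - 6 = 26
LS = LF - duration = 26 - 8 = 18
Total float = LS - ES = 18 - 18 = 0

0


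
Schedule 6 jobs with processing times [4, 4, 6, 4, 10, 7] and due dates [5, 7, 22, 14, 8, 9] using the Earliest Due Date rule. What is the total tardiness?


Sort by due date (EDD order): [(4, 5), (4, 7), (10, 8), (7, 9), (4, 14), (6, 22)]
Compute completion times and tardiness:
  Job 1: p=4, d=5, C=4, tardiness=max(0,4-5)=0
  Job 2: p=4, d=7, C=8, tardiness=max(0,8-7)=1
  Job 3: p=10, d=8, C=18, tardiness=max(0,18-8)=10
  Job 4: p=7, d=9, C=25, tardiness=max(0,25-9)=16
  Job 5: p=4, d=14, C=29, tardiness=max(0,29-14)=15
  Job 6: p=6, d=22, C=35, tardiness=max(0,35-22)=13
Total tardiness = 55

55


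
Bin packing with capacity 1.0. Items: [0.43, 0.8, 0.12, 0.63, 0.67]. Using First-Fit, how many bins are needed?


Place items sequentially using First-Fit:
  Item 0.43 -> new Bin 1
  Item 0.8 -> new Bin 2
  Item 0.12 -> Bin 1 (now 0.55)
  Item 0.63 -> new Bin 3
  Item 0.67 -> new Bin 4
Total bins used = 4

4


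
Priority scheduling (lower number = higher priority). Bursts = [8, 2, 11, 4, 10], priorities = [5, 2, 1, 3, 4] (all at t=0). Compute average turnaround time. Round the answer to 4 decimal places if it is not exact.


Sort by priority (ascending = highest first):
Order: [(1, 11), (2, 2), (3, 4), (4, 10), (5, 8)]
Completion times:
  Priority 1, burst=11, C=11
  Priority 2, burst=2, C=13
  Priority 3, burst=4, C=17
  Priority 4, burst=10, C=27
  Priority 5, burst=8, C=35
Average turnaround = 103/5 = 20.6

20.6


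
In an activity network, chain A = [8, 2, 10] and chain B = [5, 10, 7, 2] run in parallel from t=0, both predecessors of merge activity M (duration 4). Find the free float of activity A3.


ES(A3) = sum of predecessors on chain A = 10
EF(A3) = ES + duration = 10 + 10 = 20
Successor of A3 is M. ES(M) = max(sum(A), sum(B)) = max(20, 24) = 24
Free float = ES(successor) - EF(current) = 24 - 20 = 4

4


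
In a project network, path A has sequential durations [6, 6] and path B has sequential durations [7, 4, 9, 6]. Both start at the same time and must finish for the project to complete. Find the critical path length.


Path A total = 6 + 6 = 12
Path B total = 7 + 4 + 9 + 6 = 26
Critical path = longest path = max(12, 26) = 26

26


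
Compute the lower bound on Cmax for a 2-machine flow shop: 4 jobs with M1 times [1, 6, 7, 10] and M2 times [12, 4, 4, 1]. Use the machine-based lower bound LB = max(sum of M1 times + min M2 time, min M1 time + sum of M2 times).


LB1 = sum(M1 times) + min(M2 times) = 24 + 1 = 25
LB2 = min(M1 times) + sum(M2 times) = 1 + 21 = 22
Lower bound = max(LB1, LB2) = max(25, 22) = 25

25


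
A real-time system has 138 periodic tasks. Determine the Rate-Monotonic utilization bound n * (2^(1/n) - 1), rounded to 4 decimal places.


Compute 2^(1/138) = 1.0050354411
Subtract 1: 1.0050354411 - 1 = 0.0050354411
Multiply by n: 138 * 0.0050354411 = 0.6948908718
Round to 4 dp: 0.6949

0.6949


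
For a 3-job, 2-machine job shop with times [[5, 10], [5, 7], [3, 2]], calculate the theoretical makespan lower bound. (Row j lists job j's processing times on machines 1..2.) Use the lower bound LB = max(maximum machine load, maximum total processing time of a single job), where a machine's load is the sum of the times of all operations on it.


Machine loads:
  Machine 1: 5 + 5 + 3 = 13
  Machine 2: 10 + 7 + 2 = 19
Max machine load = 19
Job totals:
  Job 1: 15
  Job 2: 12
  Job 3: 5
Max job total = 15
Lower bound = max(19, 15) = 19

19


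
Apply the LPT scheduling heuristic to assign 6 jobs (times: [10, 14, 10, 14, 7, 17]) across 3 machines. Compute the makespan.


Sort jobs in decreasing order (LPT): [17, 14, 14, 10, 10, 7]
Assign each job to the least loaded machine:
  Machine 1: jobs [17, 7], load = 24
  Machine 2: jobs [14, 10], load = 24
  Machine 3: jobs [14, 10], load = 24
Makespan = max load = 24

24


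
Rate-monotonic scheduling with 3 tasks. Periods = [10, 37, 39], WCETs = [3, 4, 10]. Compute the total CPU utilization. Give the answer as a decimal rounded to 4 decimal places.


Compute individual utilizations (exact fractions):
  Task 1: C/T = 3/10 (approx. 0.3)
  Task 2: C/T = 4/37 (approx. 0.1081)
  Task 3: C/T = 10/39 (approx. 0.2564)
Total utilization U = 3/10 + 4/37 + 10/39 = 9589/14430
Rounded to 4 decimal places: U = 0.6645
RM (Liu & Layland) bound for 3 tasks = 0.779763; compare with U = 9589/14430 (approx. 0.664518)
U <= bound, so schedulable by RM sufficient condition.

0.6645


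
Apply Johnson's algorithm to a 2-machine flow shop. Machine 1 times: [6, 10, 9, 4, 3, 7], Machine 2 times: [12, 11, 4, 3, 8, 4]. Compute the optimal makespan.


Apply Johnson's rule:
  Group 1 (a <= b): [(5, 3, 8), (1, 6, 12), (2, 10, 11)]
  Group 2 (a > b): [(3, 9, 4), (6, 7, 4), (4, 4, 3)]
Optimal job order: [5, 1, 2, 3, 6, 4]
Schedule:
  Job 5: M1 done at 3, M2 done at 11
  Job 1: M1 done at 9, M2 done at 23
  Job 2: M1 done at 19, M2 done at 34
  Job 3: M1 done at 28, M2 done at 38
  Job 6: M1 done at 35, M2 done at 42
  Job 4: M1 done at 39, M2 done at 45
Makespan = 45

45


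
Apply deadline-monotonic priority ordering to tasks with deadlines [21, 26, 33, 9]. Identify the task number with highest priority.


Sort tasks by relative deadline (ascending):
  Task 4: deadline = 9
  Task 1: deadline = 21
  Task 2: deadline = 26
  Task 3: deadline = 33
Priority order (highest first): [4, 1, 2, 3]
Highest priority task = 4

4


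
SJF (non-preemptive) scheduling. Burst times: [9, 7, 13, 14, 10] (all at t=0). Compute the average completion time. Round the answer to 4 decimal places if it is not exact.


SJF order (ascending): [7, 9, 10, 13, 14]
Completion times:
  Job 1: burst=7, C=7
  Job 2: burst=9, C=16
  Job 3: burst=10, C=26
  Job 4: burst=13, C=39
  Job 5: burst=14, C=53
Average completion = 141/5 = 28.2

28.2


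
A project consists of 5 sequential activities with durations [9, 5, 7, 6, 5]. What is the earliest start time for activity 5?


Activity 5 starts after activities 1 through 4 complete.
Predecessor durations: [9, 5, 7, 6]
ES = 9 + 5 + 7 + 6 = 27

27


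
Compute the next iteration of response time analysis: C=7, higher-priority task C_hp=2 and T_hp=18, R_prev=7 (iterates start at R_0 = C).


R_next = C + ceil(R_prev / T_hp) * C_hp
ceil(7 / 18) = ceil(0.3889) = 1
Interference = 1 * 2 = 2
R_next = 7 + 2 = 9

9


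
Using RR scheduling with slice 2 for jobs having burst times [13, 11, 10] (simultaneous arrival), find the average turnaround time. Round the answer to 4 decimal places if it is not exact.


Time quantum = 2
Execution trace:
  J1 runs 2 units, time = 2
  J2 runs 2 units, time = 4
  J3 runs 2 units, time = 6
  J1 runs 2 units, time = 8
  J2 runs 2 units, time = 10
  J3 runs 2 units, time = 12
  J1 runs 2 units, time = 14
  J2 runs 2 units, time = 16
  J3 runs 2 units, time = 18
  J1 runs 2 units, time = 20
  J2 runs 2 units, time = 22
  J3 runs 2 units, time = 24
  J1 runs 2 units, time = 26
  J2 runs 2 units, time = 28
  J3 runs 2 units, time = 30
  J1 runs 2 units, time = 32
  J2 runs 1 units, time = 33
  J1 runs 1 units, time = 34
Finish times: [34, 33, 30]
Average turnaround = 97/3 = 32.3333

32.3333
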